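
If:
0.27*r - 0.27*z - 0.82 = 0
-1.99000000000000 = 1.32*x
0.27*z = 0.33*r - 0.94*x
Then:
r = -37.29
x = -1.51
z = -40.32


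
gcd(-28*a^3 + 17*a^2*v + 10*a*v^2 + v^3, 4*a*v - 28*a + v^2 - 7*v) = 4*a + v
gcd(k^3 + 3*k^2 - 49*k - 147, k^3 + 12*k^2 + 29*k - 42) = k + 7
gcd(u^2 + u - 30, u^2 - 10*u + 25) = u - 5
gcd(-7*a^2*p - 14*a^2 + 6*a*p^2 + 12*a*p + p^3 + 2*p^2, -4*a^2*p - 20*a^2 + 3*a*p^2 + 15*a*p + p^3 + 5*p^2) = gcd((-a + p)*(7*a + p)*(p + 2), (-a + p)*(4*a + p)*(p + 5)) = -a + p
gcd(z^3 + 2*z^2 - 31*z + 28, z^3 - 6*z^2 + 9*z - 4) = z^2 - 5*z + 4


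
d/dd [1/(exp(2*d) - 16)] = -2*exp(2*d)/(exp(2*d) - 16)^2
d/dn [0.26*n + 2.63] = 0.260000000000000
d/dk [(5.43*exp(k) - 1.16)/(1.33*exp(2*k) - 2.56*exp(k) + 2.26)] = (-7.2219*exp(2*k) + 3.0856*exp(k) + 9.3022)*exp(k)/(1.7689*exp(4*k) - 6.8096*exp(3*k) + 12.5652*exp(2*k) - 11.5712*exp(k) + 5.1076)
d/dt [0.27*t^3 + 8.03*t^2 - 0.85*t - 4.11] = 0.81*t^2 + 16.06*t - 0.85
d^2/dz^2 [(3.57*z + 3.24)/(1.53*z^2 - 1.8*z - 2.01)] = ((2.9376 - 32.7726*z)*(-1.53*z^2 + 1.8*z + 2.01) - (3.06*z - 1.8)*(3.57*z + 3.24)*(6.12*z - 3.6))/(-1.53*z^2 + 1.8*z + 2.01)^3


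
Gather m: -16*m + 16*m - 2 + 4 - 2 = 0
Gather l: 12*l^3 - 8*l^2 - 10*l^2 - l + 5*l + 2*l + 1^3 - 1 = 12*l^3 - 18*l^2 + 6*l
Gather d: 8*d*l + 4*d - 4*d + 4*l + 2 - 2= 8*d*l + 4*l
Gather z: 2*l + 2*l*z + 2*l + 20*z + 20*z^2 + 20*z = 4*l + 20*z^2 + z*(2*l + 40)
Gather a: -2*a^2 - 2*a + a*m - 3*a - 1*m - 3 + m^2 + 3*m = -2*a^2 + a*(m - 5) + m^2 + 2*m - 3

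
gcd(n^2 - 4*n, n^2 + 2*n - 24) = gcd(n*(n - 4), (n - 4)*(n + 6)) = n - 4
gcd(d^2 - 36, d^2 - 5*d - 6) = d - 6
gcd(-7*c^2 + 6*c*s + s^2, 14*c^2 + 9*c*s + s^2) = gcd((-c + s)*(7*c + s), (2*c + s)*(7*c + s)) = 7*c + s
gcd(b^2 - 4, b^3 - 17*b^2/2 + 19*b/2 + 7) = b - 2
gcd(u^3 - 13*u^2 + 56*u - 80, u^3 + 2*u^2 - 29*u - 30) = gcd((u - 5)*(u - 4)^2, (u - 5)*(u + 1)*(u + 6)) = u - 5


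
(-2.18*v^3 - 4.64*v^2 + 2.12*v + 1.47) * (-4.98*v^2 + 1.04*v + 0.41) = 10.8564*v^5 + 20.84*v^4 - 16.277*v^3 - 7.0182*v^2 + 2.398*v + 0.6027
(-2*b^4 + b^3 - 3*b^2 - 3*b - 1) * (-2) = 4*b^4 - 2*b^3 + 6*b^2 + 6*b + 2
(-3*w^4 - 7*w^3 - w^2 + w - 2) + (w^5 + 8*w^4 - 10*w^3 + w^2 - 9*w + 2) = w^5 + 5*w^4 - 17*w^3 - 8*w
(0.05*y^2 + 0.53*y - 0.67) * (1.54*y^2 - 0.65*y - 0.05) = 0.077*y^4 + 0.7837*y^3 - 1.3788*y^2 + 0.409*y + 0.0335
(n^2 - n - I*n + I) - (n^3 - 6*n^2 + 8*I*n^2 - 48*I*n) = -n^3 + 7*n^2 - 8*I*n^2 - n + 47*I*n + I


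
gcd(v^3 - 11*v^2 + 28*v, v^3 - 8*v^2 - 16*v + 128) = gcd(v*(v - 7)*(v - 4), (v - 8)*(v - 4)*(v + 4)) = v - 4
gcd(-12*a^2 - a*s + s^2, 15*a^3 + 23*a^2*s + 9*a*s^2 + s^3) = 3*a + s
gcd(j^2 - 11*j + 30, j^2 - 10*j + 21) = 1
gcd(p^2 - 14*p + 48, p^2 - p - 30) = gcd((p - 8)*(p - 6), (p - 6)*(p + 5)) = p - 6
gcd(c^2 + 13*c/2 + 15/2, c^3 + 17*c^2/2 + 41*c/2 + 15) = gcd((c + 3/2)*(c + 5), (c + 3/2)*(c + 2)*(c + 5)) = c^2 + 13*c/2 + 15/2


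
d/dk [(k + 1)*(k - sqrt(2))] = 2*k - sqrt(2) + 1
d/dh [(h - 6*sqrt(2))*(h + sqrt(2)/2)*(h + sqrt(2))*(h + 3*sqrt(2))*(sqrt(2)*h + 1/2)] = 5*sqrt(2)*h^4 - 10*h^3 - 537*sqrt(2)*h^2/4 - 272*h - 129*sqrt(2)/2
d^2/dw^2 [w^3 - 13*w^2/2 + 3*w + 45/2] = 6*w - 13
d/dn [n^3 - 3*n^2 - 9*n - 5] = 3*n^2 - 6*n - 9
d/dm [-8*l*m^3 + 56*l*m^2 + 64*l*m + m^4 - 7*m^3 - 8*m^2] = -24*l*m^2 + 112*l*m + 64*l + 4*m^3 - 21*m^2 - 16*m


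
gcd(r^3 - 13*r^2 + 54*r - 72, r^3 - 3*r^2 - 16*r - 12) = r - 6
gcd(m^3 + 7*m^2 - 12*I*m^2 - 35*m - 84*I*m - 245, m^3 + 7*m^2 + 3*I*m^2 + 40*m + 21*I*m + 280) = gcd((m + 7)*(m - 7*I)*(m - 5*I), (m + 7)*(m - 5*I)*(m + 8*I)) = m^2 + m*(7 - 5*I) - 35*I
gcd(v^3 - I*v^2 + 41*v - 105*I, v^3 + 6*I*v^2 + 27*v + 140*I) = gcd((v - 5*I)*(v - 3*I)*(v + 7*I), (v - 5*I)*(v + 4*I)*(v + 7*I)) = v^2 + 2*I*v + 35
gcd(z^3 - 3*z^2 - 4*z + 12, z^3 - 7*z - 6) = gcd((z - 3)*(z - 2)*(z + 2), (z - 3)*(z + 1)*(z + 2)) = z^2 - z - 6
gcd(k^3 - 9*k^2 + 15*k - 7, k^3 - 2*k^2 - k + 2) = k - 1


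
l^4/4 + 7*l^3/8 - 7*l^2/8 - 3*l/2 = l*(l/4 + 1)*(l - 3/2)*(l + 1)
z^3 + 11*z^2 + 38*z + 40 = (z + 2)*(z + 4)*(z + 5)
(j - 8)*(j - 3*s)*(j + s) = j^3 - 2*j^2*s - 8*j^2 - 3*j*s^2 + 16*j*s + 24*s^2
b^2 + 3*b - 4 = (b - 1)*(b + 4)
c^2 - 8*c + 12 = (c - 6)*(c - 2)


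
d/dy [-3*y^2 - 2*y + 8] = -6*y - 2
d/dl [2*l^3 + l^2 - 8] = 2*l*(3*l + 1)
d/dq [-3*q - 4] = -3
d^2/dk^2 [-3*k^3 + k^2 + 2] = 2 - 18*k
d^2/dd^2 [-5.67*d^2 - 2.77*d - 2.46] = -11.3400000000000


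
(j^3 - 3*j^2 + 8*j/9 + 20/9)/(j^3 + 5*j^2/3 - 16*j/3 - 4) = (j - 5/3)/(j + 3)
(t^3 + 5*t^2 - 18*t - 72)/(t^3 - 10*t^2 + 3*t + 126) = (t^2 + 2*t - 24)/(t^2 - 13*t + 42)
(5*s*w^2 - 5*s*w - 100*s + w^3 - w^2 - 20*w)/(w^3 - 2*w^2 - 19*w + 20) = (5*s + w)/(w - 1)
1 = 1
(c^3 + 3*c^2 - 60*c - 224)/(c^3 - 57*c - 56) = (c + 4)/(c + 1)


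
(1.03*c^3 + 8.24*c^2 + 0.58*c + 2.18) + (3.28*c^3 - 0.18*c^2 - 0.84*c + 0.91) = 4.31*c^3 + 8.06*c^2 - 0.26*c + 3.09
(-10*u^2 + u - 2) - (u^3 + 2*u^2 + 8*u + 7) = -u^3 - 12*u^2 - 7*u - 9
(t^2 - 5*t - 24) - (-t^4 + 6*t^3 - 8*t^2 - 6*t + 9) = t^4 - 6*t^3 + 9*t^2 + t - 33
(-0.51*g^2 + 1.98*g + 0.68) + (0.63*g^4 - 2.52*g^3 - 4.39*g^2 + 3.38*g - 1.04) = 0.63*g^4 - 2.52*g^3 - 4.9*g^2 + 5.36*g - 0.36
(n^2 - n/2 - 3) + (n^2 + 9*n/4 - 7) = 2*n^2 + 7*n/4 - 10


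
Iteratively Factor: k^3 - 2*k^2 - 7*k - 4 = (k + 1)*(k^2 - 3*k - 4) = (k - 4)*(k + 1)*(k + 1)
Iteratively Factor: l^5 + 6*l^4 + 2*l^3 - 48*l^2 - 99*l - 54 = (l + 2)*(l^4 + 4*l^3 - 6*l^2 - 36*l - 27) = (l + 2)*(l + 3)*(l^3 + l^2 - 9*l - 9) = (l + 1)*(l + 2)*(l + 3)*(l^2 - 9) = (l + 1)*(l + 2)*(l + 3)^2*(l - 3)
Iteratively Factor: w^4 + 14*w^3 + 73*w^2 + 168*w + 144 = (w + 4)*(w^3 + 10*w^2 + 33*w + 36) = (w + 3)*(w + 4)*(w^2 + 7*w + 12) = (w + 3)^2*(w + 4)*(w + 4)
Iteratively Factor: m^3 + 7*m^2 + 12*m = (m + 3)*(m^2 + 4*m) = m*(m + 3)*(m + 4)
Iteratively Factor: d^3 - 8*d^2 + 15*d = (d - 3)*(d^2 - 5*d) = (d - 5)*(d - 3)*(d)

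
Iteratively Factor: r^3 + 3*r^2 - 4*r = (r - 1)*(r^2 + 4*r) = r*(r - 1)*(r + 4)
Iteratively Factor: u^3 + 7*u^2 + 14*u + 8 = (u + 2)*(u^2 + 5*u + 4) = (u + 2)*(u + 4)*(u + 1)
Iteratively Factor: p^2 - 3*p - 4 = (p + 1)*(p - 4)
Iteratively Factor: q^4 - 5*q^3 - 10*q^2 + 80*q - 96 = (q - 2)*(q^3 - 3*q^2 - 16*q + 48) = (q - 4)*(q - 2)*(q^2 + q - 12) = (q - 4)*(q - 2)*(q + 4)*(q - 3)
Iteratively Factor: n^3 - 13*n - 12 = (n + 3)*(n^2 - 3*n - 4) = (n + 1)*(n + 3)*(n - 4)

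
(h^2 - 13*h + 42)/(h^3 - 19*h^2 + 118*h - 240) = (h - 7)/(h^2 - 13*h + 40)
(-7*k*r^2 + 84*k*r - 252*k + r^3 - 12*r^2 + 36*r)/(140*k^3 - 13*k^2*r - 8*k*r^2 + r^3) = (r^2 - 12*r + 36)/(-20*k^2 - k*r + r^2)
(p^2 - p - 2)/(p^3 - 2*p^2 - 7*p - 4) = (p - 2)/(p^2 - 3*p - 4)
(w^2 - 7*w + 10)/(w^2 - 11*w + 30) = (w - 2)/(w - 6)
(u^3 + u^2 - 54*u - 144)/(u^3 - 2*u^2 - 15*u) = (u^2 - 2*u - 48)/(u*(u - 5))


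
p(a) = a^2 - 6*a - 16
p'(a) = 2*a - 6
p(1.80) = -23.56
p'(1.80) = -2.40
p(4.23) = -23.49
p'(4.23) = 2.46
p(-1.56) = -4.21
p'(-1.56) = -9.12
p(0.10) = -16.59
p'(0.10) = -5.80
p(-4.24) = 27.42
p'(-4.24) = -14.48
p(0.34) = -17.92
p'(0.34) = -5.32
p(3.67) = -24.55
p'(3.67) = 1.34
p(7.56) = -4.21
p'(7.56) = 9.12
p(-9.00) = 119.00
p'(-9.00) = -24.00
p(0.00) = -16.00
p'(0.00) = -6.00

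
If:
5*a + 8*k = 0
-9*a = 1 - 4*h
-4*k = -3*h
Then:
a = -3/37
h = 5/74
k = 15/296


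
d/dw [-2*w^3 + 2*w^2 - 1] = 2*w*(2 - 3*w)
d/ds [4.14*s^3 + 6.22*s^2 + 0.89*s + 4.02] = 12.42*s^2 + 12.44*s + 0.89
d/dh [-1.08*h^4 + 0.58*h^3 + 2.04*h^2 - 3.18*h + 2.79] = -4.32*h^3 + 1.74*h^2 + 4.08*h - 3.18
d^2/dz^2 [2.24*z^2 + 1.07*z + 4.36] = 4.48000000000000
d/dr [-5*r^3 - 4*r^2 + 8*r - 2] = -15*r^2 - 8*r + 8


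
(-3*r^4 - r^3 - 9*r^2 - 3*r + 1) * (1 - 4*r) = 12*r^5 + r^4 + 35*r^3 + 3*r^2 - 7*r + 1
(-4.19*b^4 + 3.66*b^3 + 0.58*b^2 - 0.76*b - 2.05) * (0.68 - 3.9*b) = 16.341*b^5 - 17.1232*b^4 + 0.2268*b^3 + 3.3584*b^2 + 7.4782*b - 1.394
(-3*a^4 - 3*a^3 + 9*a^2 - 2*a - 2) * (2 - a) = 3*a^5 - 3*a^4 - 15*a^3 + 20*a^2 - 2*a - 4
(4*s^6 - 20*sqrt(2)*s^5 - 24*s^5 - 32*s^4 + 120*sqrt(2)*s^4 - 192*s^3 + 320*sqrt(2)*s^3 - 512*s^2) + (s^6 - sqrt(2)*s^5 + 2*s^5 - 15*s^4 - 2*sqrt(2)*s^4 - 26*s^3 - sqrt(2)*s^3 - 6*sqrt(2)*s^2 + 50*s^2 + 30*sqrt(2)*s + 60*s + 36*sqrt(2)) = 5*s^6 - 21*sqrt(2)*s^5 - 22*s^5 - 47*s^4 + 118*sqrt(2)*s^4 - 218*s^3 + 319*sqrt(2)*s^3 - 462*s^2 - 6*sqrt(2)*s^2 + 30*sqrt(2)*s + 60*s + 36*sqrt(2)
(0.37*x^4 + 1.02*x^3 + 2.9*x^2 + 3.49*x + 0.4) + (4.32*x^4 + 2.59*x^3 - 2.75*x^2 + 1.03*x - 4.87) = 4.69*x^4 + 3.61*x^3 + 0.15*x^2 + 4.52*x - 4.47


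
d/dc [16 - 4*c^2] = -8*c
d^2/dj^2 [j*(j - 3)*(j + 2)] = 6*j - 2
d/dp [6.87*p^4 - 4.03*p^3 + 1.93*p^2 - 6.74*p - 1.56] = 27.48*p^3 - 12.09*p^2 + 3.86*p - 6.74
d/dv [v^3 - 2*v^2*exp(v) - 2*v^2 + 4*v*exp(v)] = -2*v^2*exp(v) + 3*v^2 - 4*v + 4*exp(v)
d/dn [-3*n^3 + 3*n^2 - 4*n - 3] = -9*n^2 + 6*n - 4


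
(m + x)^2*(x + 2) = m^2*x + 2*m^2 + 2*m*x^2 + 4*m*x + x^3 + 2*x^2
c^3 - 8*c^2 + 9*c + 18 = (c - 6)*(c - 3)*(c + 1)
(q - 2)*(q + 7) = q^2 + 5*q - 14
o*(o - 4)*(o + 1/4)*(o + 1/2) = o^4 - 13*o^3/4 - 23*o^2/8 - o/2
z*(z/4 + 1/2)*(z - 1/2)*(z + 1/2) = z^4/4 + z^3/2 - z^2/16 - z/8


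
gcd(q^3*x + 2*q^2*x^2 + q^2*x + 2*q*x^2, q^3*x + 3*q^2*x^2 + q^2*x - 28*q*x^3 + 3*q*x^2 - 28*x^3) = q*x + x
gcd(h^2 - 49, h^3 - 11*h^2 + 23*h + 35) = h - 7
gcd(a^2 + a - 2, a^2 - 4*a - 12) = a + 2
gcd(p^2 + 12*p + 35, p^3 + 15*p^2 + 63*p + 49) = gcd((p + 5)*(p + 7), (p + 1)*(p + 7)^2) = p + 7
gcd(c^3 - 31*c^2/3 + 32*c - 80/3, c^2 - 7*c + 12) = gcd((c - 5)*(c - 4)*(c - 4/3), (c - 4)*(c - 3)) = c - 4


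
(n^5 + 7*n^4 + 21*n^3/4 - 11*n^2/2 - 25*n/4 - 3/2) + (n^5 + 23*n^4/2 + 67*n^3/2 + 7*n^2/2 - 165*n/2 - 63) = 2*n^5 + 37*n^4/2 + 155*n^3/4 - 2*n^2 - 355*n/4 - 129/2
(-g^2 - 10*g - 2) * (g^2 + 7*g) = -g^4 - 17*g^3 - 72*g^2 - 14*g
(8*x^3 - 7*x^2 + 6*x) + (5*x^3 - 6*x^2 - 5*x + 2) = 13*x^3 - 13*x^2 + x + 2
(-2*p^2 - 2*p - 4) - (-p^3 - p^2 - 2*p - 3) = p^3 - p^2 - 1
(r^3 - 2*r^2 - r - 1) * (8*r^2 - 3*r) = 8*r^5 - 19*r^4 - 2*r^3 - 5*r^2 + 3*r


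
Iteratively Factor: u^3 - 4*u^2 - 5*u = (u + 1)*(u^2 - 5*u) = u*(u + 1)*(u - 5)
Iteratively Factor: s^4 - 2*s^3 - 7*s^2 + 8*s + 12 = (s - 2)*(s^3 - 7*s - 6) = (s - 2)*(s + 1)*(s^2 - s - 6) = (s - 2)*(s + 1)*(s + 2)*(s - 3)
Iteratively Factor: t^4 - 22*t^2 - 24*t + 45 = (t + 3)*(t^3 - 3*t^2 - 13*t + 15) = (t + 3)^2*(t^2 - 6*t + 5) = (t - 5)*(t + 3)^2*(t - 1)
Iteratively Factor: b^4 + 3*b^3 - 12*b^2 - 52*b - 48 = (b - 4)*(b^3 + 7*b^2 + 16*b + 12) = (b - 4)*(b + 2)*(b^2 + 5*b + 6) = (b - 4)*(b + 2)^2*(b + 3)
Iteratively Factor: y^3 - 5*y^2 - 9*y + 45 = (y + 3)*(y^2 - 8*y + 15) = (y - 5)*(y + 3)*(y - 3)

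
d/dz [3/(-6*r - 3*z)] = (2*r + z)^(-2)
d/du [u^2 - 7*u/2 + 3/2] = 2*u - 7/2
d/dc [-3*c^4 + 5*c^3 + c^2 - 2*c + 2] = -12*c^3 + 15*c^2 + 2*c - 2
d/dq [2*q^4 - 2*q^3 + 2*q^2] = 2*q*(4*q^2 - 3*q + 2)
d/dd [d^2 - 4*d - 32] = 2*d - 4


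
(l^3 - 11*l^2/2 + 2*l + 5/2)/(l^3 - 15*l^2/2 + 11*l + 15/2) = (l - 1)/(l - 3)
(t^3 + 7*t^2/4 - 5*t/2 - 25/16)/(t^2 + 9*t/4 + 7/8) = (8*t^2 + 10*t - 25)/(2*(4*t + 7))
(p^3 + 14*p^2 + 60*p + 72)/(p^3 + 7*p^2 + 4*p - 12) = (p + 6)/(p - 1)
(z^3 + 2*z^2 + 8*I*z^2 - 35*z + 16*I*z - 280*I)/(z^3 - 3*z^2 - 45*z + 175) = (z + 8*I)/(z - 5)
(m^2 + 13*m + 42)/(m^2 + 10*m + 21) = (m + 6)/(m + 3)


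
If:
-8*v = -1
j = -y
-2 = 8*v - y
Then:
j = -3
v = 1/8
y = 3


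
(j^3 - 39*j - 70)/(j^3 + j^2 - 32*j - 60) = (j - 7)/(j - 6)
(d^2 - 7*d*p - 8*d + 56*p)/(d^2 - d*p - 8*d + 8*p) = (-d + 7*p)/(-d + p)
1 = 1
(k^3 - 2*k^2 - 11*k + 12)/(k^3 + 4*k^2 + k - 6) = (k - 4)/(k + 2)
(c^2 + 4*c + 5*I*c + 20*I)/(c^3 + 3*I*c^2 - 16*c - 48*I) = (c + 5*I)/(c^2 + c*(-4 + 3*I) - 12*I)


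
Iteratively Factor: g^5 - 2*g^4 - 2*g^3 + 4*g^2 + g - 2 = (g + 1)*(g^4 - 3*g^3 + g^2 + 3*g - 2) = (g + 1)^2*(g^3 - 4*g^2 + 5*g - 2) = (g - 2)*(g + 1)^2*(g^2 - 2*g + 1) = (g - 2)*(g - 1)*(g + 1)^2*(g - 1)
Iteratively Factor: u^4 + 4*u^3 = (u)*(u^3 + 4*u^2) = u*(u + 4)*(u^2) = u^2*(u + 4)*(u)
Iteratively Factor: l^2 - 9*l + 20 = (l - 4)*(l - 5)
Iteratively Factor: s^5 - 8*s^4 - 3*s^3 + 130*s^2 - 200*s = (s + 4)*(s^4 - 12*s^3 + 45*s^2 - 50*s) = s*(s + 4)*(s^3 - 12*s^2 + 45*s - 50) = s*(s - 5)*(s + 4)*(s^2 - 7*s + 10) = s*(s - 5)^2*(s + 4)*(s - 2)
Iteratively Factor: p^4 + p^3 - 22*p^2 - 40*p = (p + 2)*(p^3 - p^2 - 20*p) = (p + 2)*(p + 4)*(p^2 - 5*p) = p*(p + 2)*(p + 4)*(p - 5)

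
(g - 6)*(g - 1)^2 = g^3 - 8*g^2 + 13*g - 6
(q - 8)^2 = q^2 - 16*q + 64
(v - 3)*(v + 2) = v^2 - v - 6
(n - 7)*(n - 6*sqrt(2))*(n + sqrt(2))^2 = n^4 - 7*n^3 - 4*sqrt(2)*n^3 - 22*n^2 + 28*sqrt(2)*n^2 - 12*sqrt(2)*n + 154*n + 84*sqrt(2)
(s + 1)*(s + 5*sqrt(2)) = s^2 + s + 5*sqrt(2)*s + 5*sqrt(2)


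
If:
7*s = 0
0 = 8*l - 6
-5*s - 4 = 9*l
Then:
No Solution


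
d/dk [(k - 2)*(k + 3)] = 2*k + 1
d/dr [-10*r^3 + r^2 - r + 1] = -30*r^2 + 2*r - 1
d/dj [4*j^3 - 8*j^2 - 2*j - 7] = 12*j^2 - 16*j - 2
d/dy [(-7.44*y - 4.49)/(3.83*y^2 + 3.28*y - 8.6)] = (28.4952*y^2 + 34.3934*y + 78.7112)/(14.6689*y^4 + 25.1248*y^3 - 55.1176*y^2 - 56.416*y + 73.96)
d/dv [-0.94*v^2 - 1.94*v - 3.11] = -1.88*v - 1.94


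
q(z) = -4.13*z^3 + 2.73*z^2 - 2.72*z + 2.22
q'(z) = -12.39*z^2 + 5.46*z - 2.72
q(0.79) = -0.26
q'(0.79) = -6.14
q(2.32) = -40.97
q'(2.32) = -56.74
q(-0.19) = 2.86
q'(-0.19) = -4.20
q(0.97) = -1.62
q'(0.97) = -9.08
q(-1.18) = 16.02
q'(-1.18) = -26.41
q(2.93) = -86.20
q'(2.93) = -93.09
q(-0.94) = 10.62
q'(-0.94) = -18.80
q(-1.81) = 40.58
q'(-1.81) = -53.19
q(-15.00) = 14596.02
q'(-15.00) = -2872.37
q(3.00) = -92.88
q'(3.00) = -97.85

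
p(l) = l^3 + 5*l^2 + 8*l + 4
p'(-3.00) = 5.00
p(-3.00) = -2.00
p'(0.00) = 8.00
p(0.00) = 4.00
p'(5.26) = 143.60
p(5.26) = 329.95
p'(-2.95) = 4.61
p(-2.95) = -1.76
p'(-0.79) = 1.97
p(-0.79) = 0.31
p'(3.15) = 69.27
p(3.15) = 110.07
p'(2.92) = 62.78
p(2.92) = 94.89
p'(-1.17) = 0.41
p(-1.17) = -0.12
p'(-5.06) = 34.21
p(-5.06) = -38.02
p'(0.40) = 12.48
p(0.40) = 8.06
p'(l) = 3*l^2 + 10*l + 8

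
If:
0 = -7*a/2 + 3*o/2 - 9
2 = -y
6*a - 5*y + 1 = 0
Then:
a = -11/6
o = 31/18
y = -2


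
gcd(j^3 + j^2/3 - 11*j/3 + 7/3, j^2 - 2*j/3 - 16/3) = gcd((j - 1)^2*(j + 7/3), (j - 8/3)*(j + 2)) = 1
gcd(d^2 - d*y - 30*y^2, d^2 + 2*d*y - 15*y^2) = d + 5*y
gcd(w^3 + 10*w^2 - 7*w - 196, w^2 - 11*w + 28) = w - 4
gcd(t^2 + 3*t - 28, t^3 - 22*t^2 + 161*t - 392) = 1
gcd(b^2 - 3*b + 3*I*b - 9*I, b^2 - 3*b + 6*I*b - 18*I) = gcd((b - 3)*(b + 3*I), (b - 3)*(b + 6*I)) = b - 3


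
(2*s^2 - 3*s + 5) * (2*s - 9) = 4*s^3 - 24*s^2 + 37*s - 45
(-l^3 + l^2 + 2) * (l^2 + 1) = -l^5 + l^4 - l^3 + 3*l^2 + 2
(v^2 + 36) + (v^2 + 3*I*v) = 2*v^2 + 3*I*v + 36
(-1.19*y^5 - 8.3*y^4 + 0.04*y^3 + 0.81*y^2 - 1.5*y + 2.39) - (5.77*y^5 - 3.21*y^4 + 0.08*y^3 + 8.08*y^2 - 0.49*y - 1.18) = -6.96*y^5 - 5.09*y^4 - 0.04*y^3 - 7.27*y^2 - 1.01*y + 3.57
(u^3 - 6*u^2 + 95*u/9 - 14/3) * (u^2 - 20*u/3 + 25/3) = u^5 - 38*u^4/3 + 530*u^3/9 - 3376*u^2/27 + 3215*u/27 - 350/9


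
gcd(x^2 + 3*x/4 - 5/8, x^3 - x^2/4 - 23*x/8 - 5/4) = x + 5/4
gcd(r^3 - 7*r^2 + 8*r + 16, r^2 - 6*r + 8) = r - 4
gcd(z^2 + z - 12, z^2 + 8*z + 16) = z + 4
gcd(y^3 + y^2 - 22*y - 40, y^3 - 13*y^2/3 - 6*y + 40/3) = y^2 - 3*y - 10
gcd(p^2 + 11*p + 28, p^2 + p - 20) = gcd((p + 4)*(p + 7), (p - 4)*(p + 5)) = 1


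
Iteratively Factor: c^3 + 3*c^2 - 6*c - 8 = (c + 1)*(c^2 + 2*c - 8) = (c + 1)*(c + 4)*(c - 2)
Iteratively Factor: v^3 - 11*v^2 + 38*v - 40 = (v - 4)*(v^2 - 7*v + 10) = (v - 5)*(v - 4)*(v - 2)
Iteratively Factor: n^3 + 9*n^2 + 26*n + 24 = (n + 4)*(n^2 + 5*n + 6) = (n + 2)*(n + 4)*(n + 3)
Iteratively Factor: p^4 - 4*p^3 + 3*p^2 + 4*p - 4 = (p - 1)*(p^3 - 3*p^2 + 4) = (p - 2)*(p - 1)*(p^2 - p - 2) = (p - 2)*(p - 1)*(p + 1)*(p - 2)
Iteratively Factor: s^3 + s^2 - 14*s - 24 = (s + 3)*(s^2 - 2*s - 8) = (s + 2)*(s + 3)*(s - 4)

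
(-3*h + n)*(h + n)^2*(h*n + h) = -3*h^4*n - 3*h^4 - 5*h^3*n^2 - 5*h^3*n - h^2*n^3 - h^2*n^2 + h*n^4 + h*n^3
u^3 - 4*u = u*(u - 2)*(u + 2)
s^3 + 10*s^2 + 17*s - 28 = (s - 1)*(s + 4)*(s + 7)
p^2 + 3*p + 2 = (p + 1)*(p + 2)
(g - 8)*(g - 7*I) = g^2 - 8*g - 7*I*g + 56*I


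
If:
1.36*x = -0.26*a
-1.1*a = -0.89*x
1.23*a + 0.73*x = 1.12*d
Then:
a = 0.00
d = 0.00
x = 0.00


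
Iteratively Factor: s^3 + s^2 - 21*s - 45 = (s - 5)*(s^2 + 6*s + 9) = (s - 5)*(s + 3)*(s + 3)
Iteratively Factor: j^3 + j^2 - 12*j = (j)*(j^2 + j - 12) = j*(j - 3)*(j + 4)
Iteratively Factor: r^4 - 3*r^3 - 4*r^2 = (r + 1)*(r^3 - 4*r^2) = r*(r + 1)*(r^2 - 4*r) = r*(r - 4)*(r + 1)*(r)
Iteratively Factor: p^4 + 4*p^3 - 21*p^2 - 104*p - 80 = (p - 5)*(p^3 + 9*p^2 + 24*p + 16) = (p - 5)*(p + 4)*(p^2 + 5*p + 4) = (p - 5)*(p + 4)^2*(p + 1)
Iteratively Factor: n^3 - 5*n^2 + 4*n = (n - 4)*(n^2 - n) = (n - 4)*(n - 1)*(n)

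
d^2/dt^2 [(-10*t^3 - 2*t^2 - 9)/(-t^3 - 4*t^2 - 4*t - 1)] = 2*(-38*t^6 - 120*t^5 - 30*t^4 + 362*t^3 + 636*t^2 + 435*t + 110)/(t^9 + 12*t^8 + 60*t^7 + 163*t^6 + 264*t^5 + 264*t^4 + 163*t^3 + 60*t^2 + 12*t + 1)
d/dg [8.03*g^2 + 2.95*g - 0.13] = 16.06*g + 2.95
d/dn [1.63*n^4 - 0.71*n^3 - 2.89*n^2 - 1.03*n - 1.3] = 6.52*n^3 - 2.13*n^2 - 5.78*n - 1.03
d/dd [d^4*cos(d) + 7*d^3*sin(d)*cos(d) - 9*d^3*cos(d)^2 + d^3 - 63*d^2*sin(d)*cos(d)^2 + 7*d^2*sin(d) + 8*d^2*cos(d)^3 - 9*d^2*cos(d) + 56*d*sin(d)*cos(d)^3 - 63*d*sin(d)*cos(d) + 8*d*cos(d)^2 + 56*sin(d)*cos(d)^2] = -d^4*sin(d) + 9*d^3*sin(2*d) + 4*d^3*cos(d) + 7*d^3*cos(2*d) + 3*d^2*sin(d) + 21*d^2*sin(2*d)/2 - 6*d^2*sin(3*d) - 35*d^2*cos(d)/4 - 27*d^2*cos(2*d)/2 - 189*d^2*cos(3*d)/4 - 21*d^2/2 - 35*d*sin(d)/2 - 8*d*sin(2*d) - 63*d*sin(3*d)/2 - 6*d*cos(d) + 56*d*cos(2*d)^2 - 35*d*cos(2*d) + 4*d*cos(3*d) - 28*d - 35*sin(2*d)/2 + 7*sin(4*d) + 14*cos(d) + 4*cos(2*d) + 42*cos(3*d) + 4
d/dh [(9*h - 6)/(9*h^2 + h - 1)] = 3*(-27*h^2 + 36*h - 1)/(81*h^4 + 18*h^3 - 17*h^2 - 2*h + 1)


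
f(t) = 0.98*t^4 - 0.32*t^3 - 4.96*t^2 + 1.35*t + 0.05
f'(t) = 3.92*t^3 - 0.96*t^2 - 9.92*t + 1.35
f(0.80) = -1.81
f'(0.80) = -5.19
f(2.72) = 14.23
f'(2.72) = 46.15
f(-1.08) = -5.46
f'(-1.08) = 6.01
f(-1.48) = -7.07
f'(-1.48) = 1.22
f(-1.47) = -7.06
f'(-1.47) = 1.41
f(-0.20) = -0.41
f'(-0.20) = 3.26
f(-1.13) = -5.75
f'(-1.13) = 5.68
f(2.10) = -2.89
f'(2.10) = 12.59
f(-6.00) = 1152.59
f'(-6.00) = -820.41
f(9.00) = 5806.94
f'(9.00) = 2691.99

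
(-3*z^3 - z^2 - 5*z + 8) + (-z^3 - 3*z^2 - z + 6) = -4*z^3 - 4*z^2 - 6*z + 14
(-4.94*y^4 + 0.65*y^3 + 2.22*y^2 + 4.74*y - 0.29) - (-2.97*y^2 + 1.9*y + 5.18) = -4.94*y^4 + 0.65*y^3 + 5.19*y^2 + 2.84*y - 5.47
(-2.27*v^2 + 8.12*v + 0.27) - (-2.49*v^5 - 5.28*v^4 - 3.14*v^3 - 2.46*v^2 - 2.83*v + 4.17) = 2.49*v^5 + 5.28*v^4 + 3.14*v^3 + 0.19*v^2 + 10.95*v - 3.9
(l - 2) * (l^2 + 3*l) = l^3 + l^2 - 6*l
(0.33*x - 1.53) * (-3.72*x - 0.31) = -1.2276*x^2 + 5.5893*x + 0.4743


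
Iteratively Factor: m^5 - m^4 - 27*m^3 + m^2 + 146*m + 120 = (m + 1)*(m^4 - 2*m^3 - 25*m^2 + 26*m + 120) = (m - 3)*(m + 1)*(m^3 + m^2 - 22*m - 40) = (m - 3)*(m + 1)*(m + 2)*(m^2 - m - 20) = (m - 3)*(m + 1)*(m + 2)*(m + 4)*(m - 5)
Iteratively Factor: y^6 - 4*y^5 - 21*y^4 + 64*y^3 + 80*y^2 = (y - 5)*(y^5 + y^4 - 16*y^3 - 16*y^2) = (y - 5)*(y + 1)*(y^4 - 16*y^2) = (y - 5)*(y + 1)*(y + 4)*(y^3 - 4*y^2) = y*(y - 5)*(y + 1)*(y + 4)*(y^2 - 4*y) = y*(y - 5)*(y - 4)*(y + 1)*(y + 4)*(y)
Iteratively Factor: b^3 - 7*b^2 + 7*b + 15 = (b + 1)*(b^2 - 8*b + 15) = (b - 3)*(b + 1)*(b - 5)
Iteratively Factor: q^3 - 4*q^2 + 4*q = (q - 2)*(q^2 - 2*q) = (q - 2)^2*(q)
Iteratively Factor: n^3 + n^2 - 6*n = (n)*(n^2 + n - 6) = n*(n - 2)*(n + 3)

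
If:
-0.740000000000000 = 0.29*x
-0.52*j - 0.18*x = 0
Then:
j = 0.88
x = -2.55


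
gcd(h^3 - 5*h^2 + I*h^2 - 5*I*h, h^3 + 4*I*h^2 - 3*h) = h^2 + I*h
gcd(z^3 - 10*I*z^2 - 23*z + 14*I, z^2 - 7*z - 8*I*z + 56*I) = 1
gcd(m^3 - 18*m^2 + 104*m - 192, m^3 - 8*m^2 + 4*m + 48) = m^2 - 10*m + 24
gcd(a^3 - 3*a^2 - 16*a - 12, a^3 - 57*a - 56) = a + 1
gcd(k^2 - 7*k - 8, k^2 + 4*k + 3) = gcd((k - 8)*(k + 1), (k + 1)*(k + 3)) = k + 1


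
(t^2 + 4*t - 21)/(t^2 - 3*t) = (t + 7)/t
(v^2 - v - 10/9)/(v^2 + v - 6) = (v^2 - v - 10/9)/(v^2 + v - 6)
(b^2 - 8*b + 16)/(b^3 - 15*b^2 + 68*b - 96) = (b - 4)/(b^2 - 11*b + 24)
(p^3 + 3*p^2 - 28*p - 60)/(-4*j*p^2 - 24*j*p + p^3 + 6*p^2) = (p^2 - 3*p - 10)/(p*(-4*j + p))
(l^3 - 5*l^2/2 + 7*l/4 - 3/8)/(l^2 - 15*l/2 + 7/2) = (l^2 - 2*l + 3/4)/(l - 7)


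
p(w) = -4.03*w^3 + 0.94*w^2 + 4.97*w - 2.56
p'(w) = -12.09*w^2 + 1.88*w + 4.97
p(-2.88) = 87.19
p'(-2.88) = -100.72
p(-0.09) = -3.00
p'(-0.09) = 4.70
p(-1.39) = 3.17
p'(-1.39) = -21.00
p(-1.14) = -1.03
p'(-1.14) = -12.89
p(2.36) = -38.57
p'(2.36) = -57.93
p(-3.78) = 209.75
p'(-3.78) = -174.88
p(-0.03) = -2.71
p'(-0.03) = 4.90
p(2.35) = -37.99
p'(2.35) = -57.38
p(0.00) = -2.56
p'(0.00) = 4.97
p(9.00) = -2819.56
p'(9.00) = -957.40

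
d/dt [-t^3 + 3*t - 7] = 3 - 3*t^2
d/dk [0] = 0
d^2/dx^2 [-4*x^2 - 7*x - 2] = -8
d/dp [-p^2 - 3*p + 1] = -2*p - 3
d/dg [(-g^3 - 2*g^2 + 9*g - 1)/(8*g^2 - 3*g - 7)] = (-8*g^4 + 6*g^3 - 45*g^2 + 44*g - 66)/(64*g^4 - 48*g^3 - 103*g^2 + 42*g + 49)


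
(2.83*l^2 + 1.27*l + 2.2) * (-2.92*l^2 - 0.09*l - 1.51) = -8.2636*l^4 - 3.9631*l^3 - 10.8116*l^2 - 2.1157*l - 3.322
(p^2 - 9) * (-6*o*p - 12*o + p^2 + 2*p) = -6*o*p^3 - 12*o*p^2 + 54*o*p + 108*o + p^4 + 2*p^3 - 9*p^2 - 18*p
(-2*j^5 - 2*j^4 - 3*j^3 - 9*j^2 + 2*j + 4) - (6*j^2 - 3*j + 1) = -2*j^5 - 2*j^4 - 3*j^3 - 15*j^2 + 5*j + 3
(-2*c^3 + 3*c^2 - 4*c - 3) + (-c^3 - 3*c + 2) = -3*c^3 + 3*c^2 - 7*c - 1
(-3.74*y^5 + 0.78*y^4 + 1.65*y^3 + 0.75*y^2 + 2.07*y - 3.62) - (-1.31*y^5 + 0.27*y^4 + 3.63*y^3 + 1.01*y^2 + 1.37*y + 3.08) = -2.43*y^5 + 0.51*y^4 - 1.98*y^3 - 0.26*y^2 + 0.7*y - 6.7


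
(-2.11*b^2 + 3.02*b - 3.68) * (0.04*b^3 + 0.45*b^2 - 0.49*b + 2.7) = -0.0844*b^5 - 0.8287*b^4 + 2.2457*b^3 - 8.8328*b^2 + 9.9572*b - 9.936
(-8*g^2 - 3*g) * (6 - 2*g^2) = 16*g^4 + 6*g^3 - 48*g^2 - 18*g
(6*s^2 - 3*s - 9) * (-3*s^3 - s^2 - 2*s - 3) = -18*s^5 + 3*s^4 + 18*s^3 - 3*s^2 + 27*s + 27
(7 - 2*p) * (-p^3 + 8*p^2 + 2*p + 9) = 2*p^4 - 23*p^3 + 52*p^2 - 4*p + 63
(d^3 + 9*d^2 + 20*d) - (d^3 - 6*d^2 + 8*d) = 15*d^2 + 12*d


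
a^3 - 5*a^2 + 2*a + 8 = (a - 4)*(a - 2)*(a + 1)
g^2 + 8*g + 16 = (g + 4)^2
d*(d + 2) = d^2 + 2*d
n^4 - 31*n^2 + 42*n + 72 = (n - 4)*(n - 3)*(n + 1)*(n + 6)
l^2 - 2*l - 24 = (l - 6)*(l + 4)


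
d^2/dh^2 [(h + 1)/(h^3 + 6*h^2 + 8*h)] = 2*(3*h^5 + 24*h^4 + 76*h^3 + 132*h^2 + 144*h + 64)/(h^3*(h^6 + 18*h^5 + 132*h^4 + 504*h^3 + 1056*h^2 + 1152*h + 512))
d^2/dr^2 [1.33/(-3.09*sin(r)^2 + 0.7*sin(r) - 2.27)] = (50.795892*sin(r)^4 - 8.63037*sin(r)^3 - 112.858214*sin(r)^2 + 19.37411*sin(r) + 17.354638)/(3.09*sin(r)^2 - 0.7*sin(r) + 2.27)^3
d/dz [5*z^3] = 15*z^2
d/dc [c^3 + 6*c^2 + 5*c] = 3*c^2 + 12*c + 5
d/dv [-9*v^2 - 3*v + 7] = -18*v - 3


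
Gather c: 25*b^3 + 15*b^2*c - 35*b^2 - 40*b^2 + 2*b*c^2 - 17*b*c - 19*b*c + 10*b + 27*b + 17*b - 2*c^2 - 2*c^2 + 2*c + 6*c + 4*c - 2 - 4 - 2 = 25*b^3 - 75*b^2 + 54*b + c^2*(2*b - 4) + c*(15*b^2 - 36*b + 12) - 8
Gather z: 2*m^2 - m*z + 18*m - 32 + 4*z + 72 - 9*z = 2*m^2 + 18*m + z*(-m - 5) + 40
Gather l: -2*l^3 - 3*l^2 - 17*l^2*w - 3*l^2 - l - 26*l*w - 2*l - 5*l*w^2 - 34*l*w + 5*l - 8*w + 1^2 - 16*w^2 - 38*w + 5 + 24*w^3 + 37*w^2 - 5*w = -2*l^3 + l^2*(-17*w - 6) + l*(-5*w^2 - 60*w + 2) + 24*w^3 + 21*w^2 - 51*w + 6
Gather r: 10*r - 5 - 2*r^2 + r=-2*r^2 + 11*r - 5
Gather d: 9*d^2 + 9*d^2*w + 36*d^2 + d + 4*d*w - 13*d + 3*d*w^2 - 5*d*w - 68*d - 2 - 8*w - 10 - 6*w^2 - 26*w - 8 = d^2*(9*w + 45) + d*(3*w^2 - w - 80) - 6*w^2 - 34*w - 20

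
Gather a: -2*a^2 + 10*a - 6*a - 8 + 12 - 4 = -2*a^2 + 4*a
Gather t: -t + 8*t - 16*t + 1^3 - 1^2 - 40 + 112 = 72 - 9*t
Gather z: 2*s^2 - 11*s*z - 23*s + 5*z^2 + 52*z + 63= 2*s^2 - 23*s + 5*z^2 + z*(52 - 11*s) + 63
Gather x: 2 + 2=4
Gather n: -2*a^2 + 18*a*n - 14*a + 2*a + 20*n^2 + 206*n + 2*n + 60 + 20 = -2*a^2 - 12*a + 20*n^2 + n*(18*a + 208) + 80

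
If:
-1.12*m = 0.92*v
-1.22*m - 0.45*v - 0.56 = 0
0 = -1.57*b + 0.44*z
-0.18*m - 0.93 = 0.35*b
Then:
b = -2.23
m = -0.83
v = 1.01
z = -7.95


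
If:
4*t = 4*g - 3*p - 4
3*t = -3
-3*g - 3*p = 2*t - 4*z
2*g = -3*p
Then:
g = 0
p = 0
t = -1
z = -1/2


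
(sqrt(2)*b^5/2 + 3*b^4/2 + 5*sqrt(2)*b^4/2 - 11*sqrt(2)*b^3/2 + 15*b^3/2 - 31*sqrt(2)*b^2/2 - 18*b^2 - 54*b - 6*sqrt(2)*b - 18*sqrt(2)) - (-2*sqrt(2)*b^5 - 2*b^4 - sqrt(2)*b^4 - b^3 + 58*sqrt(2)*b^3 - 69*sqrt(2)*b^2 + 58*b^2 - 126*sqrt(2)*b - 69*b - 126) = 5*sqrt(2)*b^5/2 + 7*b^4/2 + 7*sqrt(2)*b^4/2 - 127*sqrt(2)*b^3/2 + 17*b^3/2 - 76*b^2 + 107*sqrt(2)*b^2/2 + 15*b + 120*sqrt(2)*b - 18*sqrt(2) + 126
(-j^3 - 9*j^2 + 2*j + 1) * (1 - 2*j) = 2*j^4 + 17*j^3 - 13*j^2 + 1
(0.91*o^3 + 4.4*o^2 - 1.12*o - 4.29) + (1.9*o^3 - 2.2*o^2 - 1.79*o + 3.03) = 2.81*o^3 + 2.2*o^2 - 2.91*o - 1.26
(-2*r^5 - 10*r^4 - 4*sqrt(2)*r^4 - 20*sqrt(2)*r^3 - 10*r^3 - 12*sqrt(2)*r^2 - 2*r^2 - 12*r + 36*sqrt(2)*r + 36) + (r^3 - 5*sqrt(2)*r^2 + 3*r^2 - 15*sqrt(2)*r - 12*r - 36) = -2*r^5 - 10*r^4 - 4*sqrt(2)*r^4 - 20*sqrt(2)*r^3 - 9*r^3 - 17*sqrt(2)*r^2 + r^2 - 24*r + 21*sqrt(2)*r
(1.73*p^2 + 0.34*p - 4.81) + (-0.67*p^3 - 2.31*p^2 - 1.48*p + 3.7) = -0.67*p^3 - 0.58*p^2 - 1.14*p - 1.11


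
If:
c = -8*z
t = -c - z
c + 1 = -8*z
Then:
No Solution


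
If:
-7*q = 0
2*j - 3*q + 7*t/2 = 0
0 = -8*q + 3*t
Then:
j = 0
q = 0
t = 0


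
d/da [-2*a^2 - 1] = -4*a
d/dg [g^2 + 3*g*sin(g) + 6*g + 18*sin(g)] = 3*g*cos(g) + 2*g + 3*sin(g) + 18*cos(g) + 6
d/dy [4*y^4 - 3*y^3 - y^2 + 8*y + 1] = 16*y^3 - 9*y^2 - 2*y + 8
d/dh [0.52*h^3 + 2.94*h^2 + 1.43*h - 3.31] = 1.56*h^2 + 5.88*h + 1.43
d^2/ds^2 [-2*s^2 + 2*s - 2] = -4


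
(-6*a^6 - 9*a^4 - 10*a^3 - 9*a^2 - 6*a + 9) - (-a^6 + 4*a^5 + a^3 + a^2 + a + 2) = -5*a^6 - 4*a^5 - 9*a^4 - 11*a^3 - 10*a^2 - 7*a + 7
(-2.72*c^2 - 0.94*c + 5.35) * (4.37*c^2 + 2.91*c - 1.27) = -11.8864*c^4 - 12.023*c^3 + 24.0985*c^2 + 16.7623*c - 6.7945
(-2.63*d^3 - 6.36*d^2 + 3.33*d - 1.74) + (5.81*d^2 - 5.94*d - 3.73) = -2.63*d^3 - 0.550000000000001*d^2 - 2.61*d - 5.47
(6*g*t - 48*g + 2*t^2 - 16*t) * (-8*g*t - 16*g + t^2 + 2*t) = -48*g^2*t^2 + 288*g^2*t + 768*g^2 - 10*g*t^3 + 60*g*t^2 + 160*g*t + 2*t^4 - 12*t^3 - 32*t^2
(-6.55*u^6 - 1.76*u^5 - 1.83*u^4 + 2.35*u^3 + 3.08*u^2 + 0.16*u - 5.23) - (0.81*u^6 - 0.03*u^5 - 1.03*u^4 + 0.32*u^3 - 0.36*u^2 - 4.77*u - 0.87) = -7.36*u^6 - 1.73*u^5 - 0.8*u^4 + 2.03*u^3 + 3.44*u^2 + 4.93*u - 4.36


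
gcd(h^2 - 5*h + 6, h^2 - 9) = h - 3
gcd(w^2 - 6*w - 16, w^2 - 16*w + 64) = w - 8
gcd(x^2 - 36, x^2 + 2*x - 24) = x + 6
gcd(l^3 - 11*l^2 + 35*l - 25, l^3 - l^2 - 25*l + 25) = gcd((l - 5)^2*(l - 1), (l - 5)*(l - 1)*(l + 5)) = l^2 - 6*l + 5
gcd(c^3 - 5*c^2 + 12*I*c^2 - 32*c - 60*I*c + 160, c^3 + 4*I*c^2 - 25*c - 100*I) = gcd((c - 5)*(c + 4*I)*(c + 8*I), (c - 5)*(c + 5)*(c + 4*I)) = c^2 + c*(-5 + 4*I) - 20*I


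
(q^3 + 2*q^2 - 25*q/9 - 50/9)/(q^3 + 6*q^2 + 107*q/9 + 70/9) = (3*q - 5)/(3*q + 7)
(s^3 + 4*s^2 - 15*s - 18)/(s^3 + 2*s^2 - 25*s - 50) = (s^3 + 4*s^2 - 15*s - 18)/(s^3 + 2*s^2 - 25*s - 50)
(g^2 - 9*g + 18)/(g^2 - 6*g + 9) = (g - 6)/(g - 3)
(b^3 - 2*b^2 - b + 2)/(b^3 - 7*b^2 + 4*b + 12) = (b - 1)/(b - 6)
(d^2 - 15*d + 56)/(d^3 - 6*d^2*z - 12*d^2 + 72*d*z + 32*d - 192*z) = (7 - d)/(-d^2 + 6*d*z + 4*d - 24*z)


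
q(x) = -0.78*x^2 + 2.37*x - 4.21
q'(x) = 2.37 - 1.56*x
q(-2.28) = -13.67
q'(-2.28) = 5.93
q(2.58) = -3.29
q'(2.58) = -1.65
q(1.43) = -2.42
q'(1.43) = 0.14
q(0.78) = -2.84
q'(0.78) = 1.15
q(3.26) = -4.77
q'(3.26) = -2.72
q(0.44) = -3.32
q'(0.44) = 1.68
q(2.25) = -2.83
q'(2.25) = -1.14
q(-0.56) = -5.78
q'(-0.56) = 3.24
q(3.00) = -4.12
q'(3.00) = -2.31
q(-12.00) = -144.97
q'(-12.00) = 21.09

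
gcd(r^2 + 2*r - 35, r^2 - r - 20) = r - 5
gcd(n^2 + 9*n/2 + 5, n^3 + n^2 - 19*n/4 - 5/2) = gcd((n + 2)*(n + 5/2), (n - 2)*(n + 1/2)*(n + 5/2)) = n + 5/2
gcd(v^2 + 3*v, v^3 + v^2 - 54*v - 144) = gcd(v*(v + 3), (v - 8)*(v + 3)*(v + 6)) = v + 3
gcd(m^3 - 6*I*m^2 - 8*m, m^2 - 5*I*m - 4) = m - 4*I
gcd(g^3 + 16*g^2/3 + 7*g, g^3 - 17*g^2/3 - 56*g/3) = g^2 + 7*g/3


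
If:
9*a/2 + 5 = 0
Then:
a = -10/9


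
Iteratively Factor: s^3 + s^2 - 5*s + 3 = (s + 3)*(s^2 - 2*s + 1) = (s - 1)*(s + 3)*(s - 1)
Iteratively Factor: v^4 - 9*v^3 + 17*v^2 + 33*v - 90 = (v + 2)*(v^3 - 11*v^2 + 39*v - 45) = (v - 5)*(v + 2)*(v^2 - 6*v + 9) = (v - 5)*(v - 3)*(v + 2)*(v - 3)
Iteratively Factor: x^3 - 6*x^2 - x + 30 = (x + 2)*(x^2 - 8*x + 15) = (x - 3)*(x + 2)*(x - 5)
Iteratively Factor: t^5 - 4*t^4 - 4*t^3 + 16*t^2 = (t - 2)*(t^4 - 2*t^3 - 8*t^2) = t*(t - 2)*(t^3 - 2*t^2 - 8*t) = t^2*(t - 2)*(t^2 - 2*t - 8) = t^2*(t - 2)*(t + 2)*(t - 4)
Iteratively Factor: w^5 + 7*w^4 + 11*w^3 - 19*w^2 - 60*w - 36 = (w + 3)*(w^4 + 4*w^3 - w^2 - 16*w - 12) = (w + 3)^2*(w^3 + w^2 - 4*w - 4) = (w + 1)*(w + 3)^2*(w^2 - 4) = (w - 2)*(w + 1)*(w + 3)^2*(w + 2)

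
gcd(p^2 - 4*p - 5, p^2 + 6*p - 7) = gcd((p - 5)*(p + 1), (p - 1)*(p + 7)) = 1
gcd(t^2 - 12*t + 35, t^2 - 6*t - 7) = t - 7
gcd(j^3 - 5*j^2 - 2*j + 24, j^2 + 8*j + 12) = j + 2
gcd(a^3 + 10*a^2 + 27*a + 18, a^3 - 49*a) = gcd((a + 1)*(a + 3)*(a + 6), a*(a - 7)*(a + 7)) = 1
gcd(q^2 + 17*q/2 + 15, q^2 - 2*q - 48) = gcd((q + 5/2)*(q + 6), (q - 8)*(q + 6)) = q + 6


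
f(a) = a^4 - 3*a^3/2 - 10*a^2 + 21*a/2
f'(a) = 4*a^3 - 9*a^2/2 - 20*a + 21/2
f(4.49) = 116.20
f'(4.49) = 192.05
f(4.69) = 158.37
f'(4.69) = 230.36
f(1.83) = -12.25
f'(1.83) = -16.66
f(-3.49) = 53.67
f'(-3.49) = -144.54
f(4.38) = 96.15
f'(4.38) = 172.68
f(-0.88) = -15.36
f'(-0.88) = 21.89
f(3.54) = 2.35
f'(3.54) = 60.76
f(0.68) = 2.26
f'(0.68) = -3.92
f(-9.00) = 6750.00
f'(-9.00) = -3090.00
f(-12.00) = 21762.00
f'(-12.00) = -7309.50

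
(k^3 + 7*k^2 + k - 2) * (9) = 9*k^3 + 63*k^2 + 9*k - 18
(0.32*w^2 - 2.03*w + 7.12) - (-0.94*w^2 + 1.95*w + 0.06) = 1.26*w^2 - 3.98*w + 7.06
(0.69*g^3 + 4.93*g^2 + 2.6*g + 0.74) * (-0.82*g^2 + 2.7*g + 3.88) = -0.5658*g^5 - 2.1796*g^4 + 13.8562*g^3 + 25.5416*g^2 + 12.086*g + 2.8712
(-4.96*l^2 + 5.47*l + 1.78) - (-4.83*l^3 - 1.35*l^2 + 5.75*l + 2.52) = 4.83*l^3 - 3.61*l^2 - 0.28*l - 0.74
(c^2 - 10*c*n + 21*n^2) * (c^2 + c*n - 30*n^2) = c^4 - 9*c^3*n - 19*c^2*n^2 + 321*c*n^3 - 630*n^4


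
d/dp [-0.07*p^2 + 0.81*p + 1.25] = 0.81 - 0.14*p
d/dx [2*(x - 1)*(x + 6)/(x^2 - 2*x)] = 2*(-7*x^2 + 12*x - 12)/(x^2*(x^2 - 4*x + 4))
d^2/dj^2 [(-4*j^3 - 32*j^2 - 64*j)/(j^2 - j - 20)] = -360/(j^3 - 15*j^2 + 75*j - 125)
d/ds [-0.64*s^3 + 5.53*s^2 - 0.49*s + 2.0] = -1.92*s^2 + 11.06*s - 0.49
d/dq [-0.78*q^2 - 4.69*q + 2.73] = -1.56*q - 4.69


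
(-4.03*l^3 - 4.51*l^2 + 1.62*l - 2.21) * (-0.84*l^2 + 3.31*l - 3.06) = 3.3852*l^5 - 9.5509*l^4 - 3.9571*l^3 + 21.0192*l^2 - 12.2723*l + 6.7626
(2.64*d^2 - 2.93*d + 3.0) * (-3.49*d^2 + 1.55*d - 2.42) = -9.2136*d^4 + 14.3177*d^3 - 21.4003*d^2 + 11.7406*d - 7.26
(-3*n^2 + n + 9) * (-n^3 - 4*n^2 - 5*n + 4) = 3*n^5 + 11*n^4 + 2*n^3 - 53*n^2 - 41*n + 36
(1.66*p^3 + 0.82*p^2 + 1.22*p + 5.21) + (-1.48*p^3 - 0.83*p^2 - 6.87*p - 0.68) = 0.18*p^3 - 0.01*p^2 - 5.65*p + 4.53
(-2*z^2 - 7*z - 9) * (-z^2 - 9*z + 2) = 2*z^4 + 25*z^3 + 68*z^2 + 67*z - 18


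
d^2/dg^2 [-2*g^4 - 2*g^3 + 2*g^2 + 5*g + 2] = -24*g^2 - 12*g + 4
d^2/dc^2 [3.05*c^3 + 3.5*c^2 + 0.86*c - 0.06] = 18.3*c + 7.0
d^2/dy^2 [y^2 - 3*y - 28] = 2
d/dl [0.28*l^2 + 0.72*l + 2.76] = 0.56*l + 0.72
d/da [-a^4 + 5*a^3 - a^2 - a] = -4*a^3 + 15*a^2 - 2*a - 1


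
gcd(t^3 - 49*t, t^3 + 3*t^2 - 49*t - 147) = t^2 - 49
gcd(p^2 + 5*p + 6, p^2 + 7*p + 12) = p + 3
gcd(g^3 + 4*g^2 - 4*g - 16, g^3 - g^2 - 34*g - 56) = g^2 + 6*g + 8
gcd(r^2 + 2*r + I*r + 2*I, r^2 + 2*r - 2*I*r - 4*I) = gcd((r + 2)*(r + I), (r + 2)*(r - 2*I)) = r + 2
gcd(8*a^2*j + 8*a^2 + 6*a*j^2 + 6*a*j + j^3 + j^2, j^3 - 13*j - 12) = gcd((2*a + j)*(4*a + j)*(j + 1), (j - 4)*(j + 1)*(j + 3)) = j + 1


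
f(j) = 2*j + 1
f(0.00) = 1.00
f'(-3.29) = 2.00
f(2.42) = 5.84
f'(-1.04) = 2.00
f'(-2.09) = 2.00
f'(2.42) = 2.00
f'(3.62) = 2.00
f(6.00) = 13.00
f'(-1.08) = 2.00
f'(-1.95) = 2.00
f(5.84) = 12.68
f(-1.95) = -2.90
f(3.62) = 8.24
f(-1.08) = -1.16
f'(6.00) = 2.00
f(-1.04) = -1.08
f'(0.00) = 2.00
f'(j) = 2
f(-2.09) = -3.18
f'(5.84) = 2.00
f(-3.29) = -5.58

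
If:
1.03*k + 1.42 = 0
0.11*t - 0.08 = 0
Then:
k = -1.38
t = 0.73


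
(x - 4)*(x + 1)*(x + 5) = x^3 + 2*x^2 - 19*x - 20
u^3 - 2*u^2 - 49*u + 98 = (u - 7)*(u - 2)*(u + 7)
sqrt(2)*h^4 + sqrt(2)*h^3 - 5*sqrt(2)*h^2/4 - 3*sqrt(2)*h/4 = h*(h - 1)*(h + 3/2)*(sqrt(2)*h + sqrt(2)/2)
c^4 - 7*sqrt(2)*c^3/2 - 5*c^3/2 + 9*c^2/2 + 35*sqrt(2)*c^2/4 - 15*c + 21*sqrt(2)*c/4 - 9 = (c - 3)*(c + 1/2)*(c - 2*sqrt(2))*(c - 3*sqrt(2)/2)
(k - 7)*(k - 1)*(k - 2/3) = k^3 - 26*k^2/3 + 37*k/3 - 14/3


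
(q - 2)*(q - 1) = q^2 - 3*q + 2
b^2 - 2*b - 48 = (b - 8)*(b + 6)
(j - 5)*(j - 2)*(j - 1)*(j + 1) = j^4 - 7*j^3 + 9*j^2 + 7*j - 10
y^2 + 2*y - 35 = (y - 5)*(y + 7)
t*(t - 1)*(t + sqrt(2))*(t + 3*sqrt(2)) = t^4 - t^3 + 4*sqrt(2)*t^3 - 4*sqrt(2)*t^2 + 6*t^2 - 6*t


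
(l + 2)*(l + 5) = l^2 + 7*l + 10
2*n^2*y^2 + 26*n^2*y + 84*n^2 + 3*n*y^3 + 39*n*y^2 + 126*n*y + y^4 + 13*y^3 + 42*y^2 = (n + y)*(2*n + y)*(y + 6)*(y + 7)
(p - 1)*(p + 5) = p^2 + 4*p - 5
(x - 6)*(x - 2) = x^2 - 8*x + 12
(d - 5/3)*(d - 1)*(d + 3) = d^3 + d^2/3 - 19*d/3 + 5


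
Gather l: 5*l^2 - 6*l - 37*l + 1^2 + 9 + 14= 5*l^2 - 43*l + 24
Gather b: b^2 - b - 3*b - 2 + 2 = b^2 - 4*b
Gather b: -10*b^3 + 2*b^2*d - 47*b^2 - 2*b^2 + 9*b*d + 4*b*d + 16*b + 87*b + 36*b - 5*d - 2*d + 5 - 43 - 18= -10*b^3 + b^2*(2*d - 49) + b*(13*d + 139) - 7*d - 56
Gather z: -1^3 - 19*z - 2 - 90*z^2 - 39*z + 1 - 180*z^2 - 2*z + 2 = -270*z^2 - 60*z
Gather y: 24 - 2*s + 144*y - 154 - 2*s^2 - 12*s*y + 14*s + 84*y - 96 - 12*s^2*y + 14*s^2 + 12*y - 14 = 12*s^2 + 12*s + y*(-12*s^2 - 12*s + 240) - 240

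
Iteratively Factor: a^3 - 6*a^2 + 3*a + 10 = (a - 5)*(a^2 - a - 2) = (a - 5)*(a + 1)*(a - 2)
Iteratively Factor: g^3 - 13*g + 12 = (g - 3)*(g^2 + 3*g - 4) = (g - 3)*(g + 4)*(g - 1)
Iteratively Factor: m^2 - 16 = (m - 4)*(m + 4)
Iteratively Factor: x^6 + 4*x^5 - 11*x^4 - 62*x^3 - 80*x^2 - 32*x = (x + 4)*(x^5 - 11*x^3 - 18*x^2 - 8*x) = (x - 4)*(x + 4)*(x^4 + 4*x^3 + 5*x^2 + 2*x) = (x - 4)*(x + 2)*(x + 4)*(x^3 + 2*x^2 + x) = (x - 4)*(x + 1)*(x + 2)*(x + 4)*(x^2 + x) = (x - 4)*(x + 1)^2*(x + 2)*(x + 4)*(x)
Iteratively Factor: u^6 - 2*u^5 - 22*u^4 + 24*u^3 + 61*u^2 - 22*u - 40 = (u + 4)*(u^5 - 6*u^4 + 2*u^3 + 16*u^2 - 3*u - 10) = (u + 1)*(u + 4)*(u^4 - 7*u^3 + 9*u^2 + 7*u - 10) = (u - 2)*(u + 1)*(u + 4)*(u^3 - 5*u^2 - u + 5) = (u - 5)*(u - 2)*(u + 1)*(u + 4)*(u^2 - 1) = (u - 5)*(u - 2)*(u + 1)^2*(u + 4)*(u - 1)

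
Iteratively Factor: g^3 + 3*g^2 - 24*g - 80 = (g + 4)*(g^2 - g - 20) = (g - 5)*(g + 4)*(g + 4)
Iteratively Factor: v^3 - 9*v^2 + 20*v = (v - 4)*(v^2 - 5*v) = v*(v - 4)*(v - 5)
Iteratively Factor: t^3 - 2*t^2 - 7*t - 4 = (t + 1)*(t^2 - 3*t - 4) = (t - 4)*(t + 1)*(t + 1)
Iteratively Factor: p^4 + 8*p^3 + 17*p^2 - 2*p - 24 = (p - 1)*(p^3 + 9*p^2 + 26*p + 24) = (p - 1)*(p + 3)*(p^2 + 6*p + 8) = (p - 1)*(p + 3)*(p + 4)*(p + 2)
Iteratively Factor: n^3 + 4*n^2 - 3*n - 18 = (n + 3)*(n^2 + n - 6) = (n - 2)*(n + 3)*(n + 3)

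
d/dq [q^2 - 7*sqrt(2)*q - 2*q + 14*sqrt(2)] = 2*q - 7*sqrt(2) - 2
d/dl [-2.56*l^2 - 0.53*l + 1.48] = -5.12*l - 0.53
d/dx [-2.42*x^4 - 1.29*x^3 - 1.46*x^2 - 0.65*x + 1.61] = -9.68*x^3 - 3.87*x^2 - 2.92*x - 0.65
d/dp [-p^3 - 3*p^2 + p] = -3*p^2 - 6*p + 1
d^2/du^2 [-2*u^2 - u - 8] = -4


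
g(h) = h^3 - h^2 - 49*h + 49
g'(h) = 3*h^2 - 2*h - 49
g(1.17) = -8.10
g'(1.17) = -47.23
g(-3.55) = 165.61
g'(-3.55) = -4.09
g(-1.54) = 118.44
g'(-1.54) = -38.81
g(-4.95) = 145.76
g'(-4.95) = 34.41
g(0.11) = 43.60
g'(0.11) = -49.18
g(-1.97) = 134.00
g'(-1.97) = -33.42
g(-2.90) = 158.30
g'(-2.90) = -17.97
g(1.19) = -9.04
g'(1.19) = -47.13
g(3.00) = -80.00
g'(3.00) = -28.00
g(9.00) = 256.00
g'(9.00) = 176.00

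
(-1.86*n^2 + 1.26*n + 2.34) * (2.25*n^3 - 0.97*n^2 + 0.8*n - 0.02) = -4.185*n^5 + 4.6392*n^4 + 2.5548*n^3 - 1.2246*n^2 + 1.8468*n - 0.0468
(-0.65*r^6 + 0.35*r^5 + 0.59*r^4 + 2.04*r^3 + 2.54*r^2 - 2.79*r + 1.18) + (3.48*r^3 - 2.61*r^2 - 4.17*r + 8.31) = -0.65*r^6 + 0.35*r^5 + 0.59*r^4 + 5.52*r^3 - 0.0699999999999998*r^2 - 6.96*r + 9.49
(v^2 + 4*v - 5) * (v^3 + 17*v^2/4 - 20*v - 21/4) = v^5 + 33*v^4/4 - 8*v^3 - 213*v^2/2 + 79*v + 105/4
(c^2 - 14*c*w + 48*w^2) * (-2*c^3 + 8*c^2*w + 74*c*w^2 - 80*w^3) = -2*c^5 + 36*c^4*w - 134*c^3*w^2 - 732*c^2*w^3 + 4672*c*w^4 - 3840*w^5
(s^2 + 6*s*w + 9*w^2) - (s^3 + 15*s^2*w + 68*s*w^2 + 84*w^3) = -s^3 - 15*s^2*w + s^2 - 68*s*w^2 + 6*s*w - 84*w^3 + 9*w^2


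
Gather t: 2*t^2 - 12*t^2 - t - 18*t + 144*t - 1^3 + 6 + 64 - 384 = -10*t^2 + 125*t - 315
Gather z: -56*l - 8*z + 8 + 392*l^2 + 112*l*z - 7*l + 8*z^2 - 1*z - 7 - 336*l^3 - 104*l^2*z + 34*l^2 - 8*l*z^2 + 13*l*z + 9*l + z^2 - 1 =-336*l^3 + 426*l^2 - 54*l + z^2*(9 - 8*l) + z*(-104*l^2 + 125*l - 9)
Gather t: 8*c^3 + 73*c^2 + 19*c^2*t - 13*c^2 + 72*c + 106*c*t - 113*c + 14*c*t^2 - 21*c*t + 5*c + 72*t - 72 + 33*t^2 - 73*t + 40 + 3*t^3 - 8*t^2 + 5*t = 8*c^3 + 60*c^2 - 36*c + 3*t^3 + t^2*(14*c + 25) + t*(19*c^2 + 85*c + 4) - 32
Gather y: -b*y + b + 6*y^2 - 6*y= b + 6*y^2 + y*(-b - 6)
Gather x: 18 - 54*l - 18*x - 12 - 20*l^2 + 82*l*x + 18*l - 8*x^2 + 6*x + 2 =-20*l^2 - 36*l - 8*x^2 + x*(82*l - 12) + 8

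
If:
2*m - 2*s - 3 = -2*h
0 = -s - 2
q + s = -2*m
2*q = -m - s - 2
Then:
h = -11/6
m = 4/3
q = -2/3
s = -2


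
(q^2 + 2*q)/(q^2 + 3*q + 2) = q/(q + 1)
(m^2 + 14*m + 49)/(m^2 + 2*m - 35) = (m + 7)/(m - 5)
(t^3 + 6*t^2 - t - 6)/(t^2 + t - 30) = (t^2 - 1)/(t - 5)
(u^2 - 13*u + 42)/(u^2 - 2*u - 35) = (u - 6)/(u + 5)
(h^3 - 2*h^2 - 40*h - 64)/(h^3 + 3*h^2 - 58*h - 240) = (h^2 + 6*h + 8)/(h^2 + 11*h + 30)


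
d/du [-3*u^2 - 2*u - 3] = -6*u - 2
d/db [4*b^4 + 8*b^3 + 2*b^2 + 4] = 4*b*(4*b^2 + 6*b + 1)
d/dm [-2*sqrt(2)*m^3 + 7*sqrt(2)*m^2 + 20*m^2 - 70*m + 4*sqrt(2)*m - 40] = -6*sqrt(2)*m^2 + 14*sqrt(2)*m + 40*m - 70 + 4*sqrt(2)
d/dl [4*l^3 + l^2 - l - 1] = 12*l^2 + 2*l - 1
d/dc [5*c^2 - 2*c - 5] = 10*c - 2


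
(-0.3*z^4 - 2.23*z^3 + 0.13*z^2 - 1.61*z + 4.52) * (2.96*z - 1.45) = -0.888*z^5 - 6.1658*z^4 + 3.6183*z^3 - 4.9541*z^2 + 15.7137*z - 6.554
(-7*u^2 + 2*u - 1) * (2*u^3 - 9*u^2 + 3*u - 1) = -14*u^5 + 67*u^4 - 41*u^3 + 22*u^2 - 5*u + 1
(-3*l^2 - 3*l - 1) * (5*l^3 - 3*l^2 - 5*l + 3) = -15*l^5 - 6*l^4 + 19*l^3 + 9*l^2 - 4*l - 3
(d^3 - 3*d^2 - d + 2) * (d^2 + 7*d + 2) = d^5 + 4*d^4 - 20*d^3 - 11*d^2 + 12*d + 4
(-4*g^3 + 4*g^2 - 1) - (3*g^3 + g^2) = -7*g^3 + 3*g^2 - 1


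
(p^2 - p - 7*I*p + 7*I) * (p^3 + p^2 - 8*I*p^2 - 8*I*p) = p^5 - 15*I*p^4 - 57*p^3 + 15*I*p^2 + 56*p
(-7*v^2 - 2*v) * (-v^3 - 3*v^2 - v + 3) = 7*v^5 + 23*v^4 + 13*v^3 - 19*v^2 - 6*v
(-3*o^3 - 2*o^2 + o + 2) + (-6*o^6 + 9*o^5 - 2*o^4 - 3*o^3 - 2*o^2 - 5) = -6*o^6 + 9*o^5 - 2*o^4 - 6*o^3 - 4*o^2 + o - 3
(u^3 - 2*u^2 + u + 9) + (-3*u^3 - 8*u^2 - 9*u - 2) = -2*u^3 - 10*u^2 - 8*u + 7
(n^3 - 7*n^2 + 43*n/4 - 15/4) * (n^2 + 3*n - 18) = n^5 - 4*n^4 - 113*n^3/4 + 309*n^2/2 - 819*n/4 + 135/2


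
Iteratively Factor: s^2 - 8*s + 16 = (s - 4)*(s - 4)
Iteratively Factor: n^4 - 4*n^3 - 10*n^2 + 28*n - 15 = (n + 3)*(n^3 - 7*n^2 + 11*n - 5) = (n - 5)*(n + 3)*(n^2 - 2*n + 1) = (n - 5)*(n - 1)*(n + 3)*(n - 1)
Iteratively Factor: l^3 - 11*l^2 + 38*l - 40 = (l - 2)*(l^2 - 9*l + 20) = (l - 4)*(l - 2)*(l - 5)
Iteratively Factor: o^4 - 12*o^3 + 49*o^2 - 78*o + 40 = (o - 1)*(o^3 - 11*o^2 + 38*o - 40) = (o - 5)*(o - 1)*(o^2 - 6*o + 8) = (o - 5)*(o - 2)*(o - 1)*(o - 4)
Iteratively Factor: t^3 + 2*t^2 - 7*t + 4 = (t - 1)*(t^2 + 3*t - 4) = (t - 1)^2*(t + 4)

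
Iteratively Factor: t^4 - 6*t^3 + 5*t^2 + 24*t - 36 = (t - 2)*(t^3 - 4*t^2 - 3*t + 18) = (t - 3)*(t - 2)*(t^2 - t - 6) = (t - 3)^2*(t - 2)*(t + 2)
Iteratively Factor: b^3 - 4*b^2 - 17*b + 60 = (b + 4)*(b^2 - 8*b + 15) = (b - 5)*(b + 4)*(b - 3)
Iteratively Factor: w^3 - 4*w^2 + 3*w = (w - 3)*(w^2 - w) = w*(w - 3)*(w - 1)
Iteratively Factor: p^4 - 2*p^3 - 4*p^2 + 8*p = (p)*(p^3 - 2*p^2 - 4*p + 8) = p*(p - 2)*(p^2 - 4) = p*(p - 2)*(p + 2)*(p - 2)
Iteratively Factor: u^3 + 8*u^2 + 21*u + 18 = (u + 2)*(u^2 + 6*u + 9) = (u + 2)*(u + 3)*(u + 3)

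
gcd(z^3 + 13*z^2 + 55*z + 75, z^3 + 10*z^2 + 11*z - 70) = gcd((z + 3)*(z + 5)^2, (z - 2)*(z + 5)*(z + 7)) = z + 5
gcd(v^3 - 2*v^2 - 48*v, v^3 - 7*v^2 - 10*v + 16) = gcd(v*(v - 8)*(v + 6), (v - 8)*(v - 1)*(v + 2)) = v - 8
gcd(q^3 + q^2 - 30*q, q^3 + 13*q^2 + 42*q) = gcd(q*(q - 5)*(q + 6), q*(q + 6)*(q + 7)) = q^2 + 6*q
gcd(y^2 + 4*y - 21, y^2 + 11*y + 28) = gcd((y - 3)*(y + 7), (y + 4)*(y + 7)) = y + 7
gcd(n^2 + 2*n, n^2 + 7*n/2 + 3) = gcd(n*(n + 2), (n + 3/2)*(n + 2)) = n + 2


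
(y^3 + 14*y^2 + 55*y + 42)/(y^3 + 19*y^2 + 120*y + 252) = (y + 1)/(y + 6)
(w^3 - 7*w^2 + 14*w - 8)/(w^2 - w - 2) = (w^2 - 5*w + 4)/(w + 1)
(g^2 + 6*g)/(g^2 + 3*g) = (g + 6)/(g + 3)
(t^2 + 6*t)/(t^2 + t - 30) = t/(t - 5)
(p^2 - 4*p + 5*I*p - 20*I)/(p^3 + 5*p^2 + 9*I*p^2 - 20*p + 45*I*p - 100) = (p - 4)/(p^2 + p*(5 + 4*I) + 20*I)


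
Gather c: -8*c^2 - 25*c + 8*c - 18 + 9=-8*c^2 - 17*c - 9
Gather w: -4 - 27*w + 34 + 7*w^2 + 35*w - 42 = 7*w^2 + 8*w - 12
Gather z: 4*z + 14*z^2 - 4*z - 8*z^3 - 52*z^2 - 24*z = -8*z^3 - 38*z^2 - 24*z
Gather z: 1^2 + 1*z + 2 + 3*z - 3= 4*z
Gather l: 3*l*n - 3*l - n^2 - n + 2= l*(3*n - 3) - n^2 - n + 2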